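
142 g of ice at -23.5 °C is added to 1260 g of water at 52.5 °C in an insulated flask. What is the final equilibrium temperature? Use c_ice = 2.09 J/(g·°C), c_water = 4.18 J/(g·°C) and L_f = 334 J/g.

T_f ≈ 37.9 °C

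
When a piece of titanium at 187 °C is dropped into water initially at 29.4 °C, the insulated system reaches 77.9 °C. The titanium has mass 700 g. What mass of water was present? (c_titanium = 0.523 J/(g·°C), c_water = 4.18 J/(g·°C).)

m ≈ 197 g

Net heat exchanged in the isolated system is zero:
700·0.523·(77.9 − 187) + m·4.18·(77.9 − 29.4) = 0
202.73 m = 39942
m = 39942/202.73 ≈ 197 g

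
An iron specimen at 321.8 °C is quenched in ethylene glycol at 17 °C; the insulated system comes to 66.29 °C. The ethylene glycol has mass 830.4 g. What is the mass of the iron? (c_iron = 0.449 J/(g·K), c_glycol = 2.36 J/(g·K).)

Taking heat into each body as positive, Σ m c ΔT = 0:
m×0.449×(66.29 − 321.8) + 830.4×2.36×(66.29 − 17) = 0
-114.72 m = -96596
m = -96596/-114.72 ≈ 842 g

m ≈ 842 g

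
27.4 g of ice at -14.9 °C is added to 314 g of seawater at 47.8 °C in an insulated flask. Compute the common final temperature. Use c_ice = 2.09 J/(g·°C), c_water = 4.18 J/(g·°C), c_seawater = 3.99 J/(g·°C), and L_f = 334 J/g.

T_f ≈ 36.5 °C

Energy balance with sensible and latent terms:
warm ice to 0 °C: 27.4×2.09×(0 − (-14.9)) = 853.26; latent heat to melt: 27.4×334 = 9151.6; warm the meltwater: 114.53 T; seawater: 1252.9(T − 47.8)
1367.4 T = 59887 − 10005 = 49882
T ≈ 36.48 °C — above 0 °C, consistent with complete melting.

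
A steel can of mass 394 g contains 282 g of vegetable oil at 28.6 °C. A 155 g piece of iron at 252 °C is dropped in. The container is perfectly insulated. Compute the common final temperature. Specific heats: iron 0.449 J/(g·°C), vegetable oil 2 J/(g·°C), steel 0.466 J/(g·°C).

Taking heat into each body as positive, Σ m c ΔT = 0:
155×0.449×(T − 252) + 282×2×(T − 28.6) + 394×0.466×(T − 28.6) = 0
69.59(T − 252) + 564(T − 28.6) + 183.6(T − 28.6) = 0
(69.59 + 564 + 183.6) T = 69.59×252 + 564×28.6 + 183.6×28.6
T = 38919 / 817.2 = 47.6 °C

T_f ≈ 47.6 °C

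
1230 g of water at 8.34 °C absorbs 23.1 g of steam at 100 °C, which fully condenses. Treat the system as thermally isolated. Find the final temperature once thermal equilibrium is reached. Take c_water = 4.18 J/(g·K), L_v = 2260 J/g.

T_f ≈ 20.0 °C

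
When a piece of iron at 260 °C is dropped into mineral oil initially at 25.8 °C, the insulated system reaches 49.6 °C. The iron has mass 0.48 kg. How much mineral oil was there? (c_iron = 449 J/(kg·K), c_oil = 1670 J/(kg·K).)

Heat gained plus heat lost sum to zero:
0.48·449·(49.6 − 260) + m·1670·(49.6 − 25.8) = 0
39746 m = 45345
m = 45345/39746 ≈ 1.141 kg

m ≈ 1.14 kg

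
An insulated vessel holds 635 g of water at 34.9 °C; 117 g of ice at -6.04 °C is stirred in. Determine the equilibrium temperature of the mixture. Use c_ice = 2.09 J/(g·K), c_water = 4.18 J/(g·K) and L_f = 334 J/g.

T_f ≈ 16.6 °C

Conservation of energy gives ΣQ = 0:
ice -6.04→0 °C: 117·2.09·6.04 = 1477
  melt ice: 117·334 = 39078
  warm the meltwater: 489.06 T
  water: 2654.3(T − 34.9)
3143.4 T = 92635 − 40555 = 52080
T ≈ 16.57 °C. Since T > 0 °C, the all-ice-melts assumption holds.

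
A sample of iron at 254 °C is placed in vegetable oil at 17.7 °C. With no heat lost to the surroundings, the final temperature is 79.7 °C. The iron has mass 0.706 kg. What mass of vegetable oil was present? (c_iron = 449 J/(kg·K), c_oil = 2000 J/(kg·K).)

m ≈ 0.446 kg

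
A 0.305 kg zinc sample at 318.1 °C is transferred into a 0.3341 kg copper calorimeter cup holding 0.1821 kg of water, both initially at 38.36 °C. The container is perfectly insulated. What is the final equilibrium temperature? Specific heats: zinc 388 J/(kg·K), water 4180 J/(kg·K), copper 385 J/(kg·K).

T_f ≈ 71.2 °C

Taking heat into each body as positive, Σ m c ΔT = 0:
0.305×388×(T − 318.1) + 0.1821×4180×(T − 38.36) + 0.3341×385×(T − 38.36) = 0
118.34(T − 318.1) + 761.18(T − 38.36) + 128.63(T − 38.36) = 0
(118.34 + 761.18 + 128.63) T = 118.34×318.1 + 761.18×38.36 + 128.63×38.36
T ≈ 71.20 °C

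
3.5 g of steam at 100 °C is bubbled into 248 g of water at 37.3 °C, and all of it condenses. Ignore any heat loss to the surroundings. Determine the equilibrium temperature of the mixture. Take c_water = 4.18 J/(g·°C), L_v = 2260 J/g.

T_f ≈ 45.7 °C

Energy conservation, ΣQ = 0:
latent heat released on condensation: 3.5·2260 = 7910; condensate cools 100→T: 3.5·4.18·(T − 100) = 14.63(T − 100); original water: 1036.6(T − 37.3)
1051.3 T = 7910 + 1463 + 38667 = 48040
T ≈ 45.70 °C — below 100 °C, confirming all the steam condensed.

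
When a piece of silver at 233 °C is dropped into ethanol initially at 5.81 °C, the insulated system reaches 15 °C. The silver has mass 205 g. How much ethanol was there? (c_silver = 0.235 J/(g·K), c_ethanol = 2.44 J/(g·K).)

|Q_silver| = |Q_ethanol|:
205·0.235·(233 − 15) = m·2.44·(15 − 5.81)
22.42 m = 10502  ⇒  m ≈ 468.4 g

m ≈ 468 g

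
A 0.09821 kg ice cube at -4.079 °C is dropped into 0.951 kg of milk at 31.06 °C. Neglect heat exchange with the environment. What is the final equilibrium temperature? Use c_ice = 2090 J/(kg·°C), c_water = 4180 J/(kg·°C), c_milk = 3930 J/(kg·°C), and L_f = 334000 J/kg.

T_f ≈ 19.9 °C

Energy conservation, ΣQ = 0:
warm ice to 0 °C: 0.09821×2090×(0 − (-4.079)) = 837.25; melt ice: 0.09821×334000 = 32802; meltwater 0→T: 0.09821×4180×T = 410.52 T; milk cools: 0.951×3930×(T − 31.06) = 3737.4(T − 31.06)
4147.9 T = 116085 − 33639 = 82445
T ≈ 19.88 °C (positive, so assuming full melt was valid).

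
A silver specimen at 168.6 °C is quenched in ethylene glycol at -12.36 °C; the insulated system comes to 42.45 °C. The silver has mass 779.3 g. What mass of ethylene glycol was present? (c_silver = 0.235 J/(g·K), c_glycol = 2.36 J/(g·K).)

|Q_silver| = |Q_glycol|:
779.3×0.235×(168.6 − 42.45) = m×2.36×(42.45 − (-12.36))
129.35 m = 23103  ⇒  m ≈ 178.6 g

m ≈ 179 g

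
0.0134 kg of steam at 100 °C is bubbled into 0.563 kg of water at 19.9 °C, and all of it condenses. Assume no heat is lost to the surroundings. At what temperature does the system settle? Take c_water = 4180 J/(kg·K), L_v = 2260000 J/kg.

T_f ≈ 34.3 °C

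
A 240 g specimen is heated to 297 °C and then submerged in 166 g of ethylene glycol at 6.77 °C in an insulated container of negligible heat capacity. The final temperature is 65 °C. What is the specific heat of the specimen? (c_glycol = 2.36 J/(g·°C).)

c ≈ 0.41 J/(g·°C)

Let T be the final temperature. ΣQ_i = 0:
240×c×(65 − 297) + 166×2.36×(65 − 6.77) = 0
-55680 c = -22812
c = -22812/-55680 ≈ 0.4097 J/(g·°C)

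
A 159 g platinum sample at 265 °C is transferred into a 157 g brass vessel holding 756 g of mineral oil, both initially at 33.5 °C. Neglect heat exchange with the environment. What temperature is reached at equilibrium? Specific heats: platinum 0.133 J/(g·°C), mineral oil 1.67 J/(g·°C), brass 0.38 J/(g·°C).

T_f ≈ 37.1 °C

Let T be the final temperature. ΣQ_i = 0:
159×0.133×(T − 265) + 756×1.67×(T − 33.5) + 157×0.38×(T − 33.5) = 0
(21.15 + 1262.5 + 59.66) T = 21.15×265 + 1262.5×33.5 + 59.66×33.5
T = 49897/1343.3 ≈ 37.14 °C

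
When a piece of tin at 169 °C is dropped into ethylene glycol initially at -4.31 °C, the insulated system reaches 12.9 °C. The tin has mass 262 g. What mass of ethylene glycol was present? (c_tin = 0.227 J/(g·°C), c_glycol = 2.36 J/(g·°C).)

m ≈ 229 g

Conservation of energy gives ΣQ = 0:
262·0.227·(12.9 − 169) + m·2.36·(12.9 − (-4.31)) = 0
40.62 m = 9283.9
m = 9283.9/40.62 ≈ 228.6 g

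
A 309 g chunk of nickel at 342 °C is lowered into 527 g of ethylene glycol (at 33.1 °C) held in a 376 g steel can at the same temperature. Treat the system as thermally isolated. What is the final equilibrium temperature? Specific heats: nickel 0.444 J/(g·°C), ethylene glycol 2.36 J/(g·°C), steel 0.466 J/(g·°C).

Let T be the final temperature. ΣQ_i = 0:
309·0.444·(T − 342) + 527·2.36·(T − 33.1) + 376·0.466·(T − 33.1) = 0
137.2(T − 342) + 1243.7(T − 33.1) + 175.22(T − 33.1) = 0
(137.2 + 1243.7 + 175.22) T = 137.2·342 + 1243.7·33.1 + 175.22·33.1
T ≈ 60.33 °C

T_f ≈ 60.3 °C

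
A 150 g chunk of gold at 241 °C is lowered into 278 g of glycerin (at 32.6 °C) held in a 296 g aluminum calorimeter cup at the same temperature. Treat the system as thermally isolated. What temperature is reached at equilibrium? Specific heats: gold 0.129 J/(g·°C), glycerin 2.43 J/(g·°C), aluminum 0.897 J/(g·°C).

T_f ≈ 36.8 °C

Let T be the final temperature. ΣQ_i = 0:
150×0.129×(T − 241) + 278×2.43×(T − 32.6) + 296×0.897×(T − 32.6) = 0
19.35(T − 241) + 675.54(T − 32.6) + 265.51(T − 32.6) = 0
960.4 T = 35342
T = 35342/960.4 ≈ 36.80 °C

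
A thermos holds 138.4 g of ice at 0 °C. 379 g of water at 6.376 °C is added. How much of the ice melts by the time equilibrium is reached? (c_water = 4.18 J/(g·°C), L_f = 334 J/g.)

m_melted ≈ 30.2 g

Water can give up m c ΔT = 379×4.18×6.376 = 10101 J before reaching 0 °C.
To melt every bit of ice: 138.4×334 = 46226 J.
10101 J < 46226 J, so only part of the ice melts and the system sits at 0 °C.
m_melt = 10101 / L_f = 30.24 g.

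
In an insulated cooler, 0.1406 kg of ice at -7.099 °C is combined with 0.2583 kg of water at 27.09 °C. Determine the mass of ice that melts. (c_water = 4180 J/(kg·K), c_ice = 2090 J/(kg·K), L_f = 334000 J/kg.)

m_melted ≈ 0.0813 kg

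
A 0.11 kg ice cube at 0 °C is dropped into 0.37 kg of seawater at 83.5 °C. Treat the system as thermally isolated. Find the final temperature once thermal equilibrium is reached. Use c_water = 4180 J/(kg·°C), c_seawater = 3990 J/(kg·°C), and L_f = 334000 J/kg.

T_f ≈ 44.7 °C

Sum of m c ΔT and latent-heat terms is zero:
latent heat to melt: 0.11·334000 = 36740; meltwater 0→T: 0.11·4180·T = 459.8 T; seawater cools: 0.37·3990·(T − 83.5) = 1476.3(T − 83.5)
1936.1 T = 123271 − 36740 = 86531
T ≈ 44.69 °C — above 0 °C, consistent with complete melting.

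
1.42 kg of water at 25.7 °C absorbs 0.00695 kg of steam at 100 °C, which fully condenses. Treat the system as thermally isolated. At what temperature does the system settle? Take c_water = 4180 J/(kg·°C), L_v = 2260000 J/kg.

Energy balance with sensible and latent terms:
latent heat released on condensation: 0.00695·2260000 = 15707; condensate cools 100→T: 0.00695·4180·(T − 100) = 29.05(T − 100); water warms: 1.42·4180·(T − 25.7) = 5935.6(T − 25.7)
5964.7 T = 15707 + 2905.1 + 152545 = 171157
T ≈ 28.70 °C — below 100 °C, confirming all the steam condensed.

T_f ≈ 28.7 °C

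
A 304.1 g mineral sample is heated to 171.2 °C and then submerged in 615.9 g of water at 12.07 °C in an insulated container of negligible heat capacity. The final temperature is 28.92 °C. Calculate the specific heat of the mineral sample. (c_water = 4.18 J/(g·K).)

Energy conservation, ΣQ = 0:
304.1×c×(28.92 − 171.2) + 615.9×4.18×(28.92 − 12.07) = 0
-43267 c = -43380
c = -43380/-43267 ≈ 1.003 J/(g·K)

c ≈ 1 J/(g·K)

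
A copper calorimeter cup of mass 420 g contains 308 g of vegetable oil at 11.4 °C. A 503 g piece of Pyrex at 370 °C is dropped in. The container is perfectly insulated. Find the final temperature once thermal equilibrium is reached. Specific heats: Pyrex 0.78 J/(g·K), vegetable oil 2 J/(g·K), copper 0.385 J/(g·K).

T_f ≈ 131.6 °C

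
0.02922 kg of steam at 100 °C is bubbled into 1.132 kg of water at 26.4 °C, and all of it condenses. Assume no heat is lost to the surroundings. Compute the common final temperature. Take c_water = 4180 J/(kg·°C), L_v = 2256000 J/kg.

Heat gained plus heat lost sum to zero:
latent heat released on condensation: 0.02922·2256000 = 65920
  condensate cools 100→T: 0.02922·4180·(T − 100) = 122.14(T − 100)
  original water: 4731.8(T − 26.4)
4853.9 T = 65920 + 12214 + 124918 = 203053
T ≈ 41.83 °C, under the boiling point, so the assumption holds.

T_f ≈ 41.8 °C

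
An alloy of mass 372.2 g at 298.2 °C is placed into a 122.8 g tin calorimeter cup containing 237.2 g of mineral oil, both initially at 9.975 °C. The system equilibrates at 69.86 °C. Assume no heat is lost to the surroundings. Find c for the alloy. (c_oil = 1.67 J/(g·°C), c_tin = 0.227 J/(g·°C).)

Net heat exchanged in the isolated system is zero:
372.2·c·(69.86 − 298.2) + 237.2·1.67·(69.86 − 9.975) + 122.8·0.227·(69.86 − 9.975) = 0
-84988 c = -25391
c = -25391/-84988 ≈ 0.2988 J/(g·°C)

c ≈ 0.299 J/(g·°C)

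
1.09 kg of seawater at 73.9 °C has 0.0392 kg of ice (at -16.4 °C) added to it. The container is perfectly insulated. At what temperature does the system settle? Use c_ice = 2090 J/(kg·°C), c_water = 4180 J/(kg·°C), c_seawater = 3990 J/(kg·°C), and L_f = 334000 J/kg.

Taking heat into each body as positive, Σ m c ΔT = 0:
warm ice to 0 °C: 0.0392×2090×(0 − (-16.4)) = 1343.6
  melt ice: 0.0392×334000 = 13093
  meltwater 0→T: 0.0392×4180×T = 163.86 T
  seawater cools: 1.09×3990×(T − 73.9) = 4349.1(T − 73.9)
4513 T = 321398 − 14436 = 306962
T ≈ 68.02 °C. Since T > 0 °C, the all-ice-melts assumption holds.

T_f ≈ 68.0 °C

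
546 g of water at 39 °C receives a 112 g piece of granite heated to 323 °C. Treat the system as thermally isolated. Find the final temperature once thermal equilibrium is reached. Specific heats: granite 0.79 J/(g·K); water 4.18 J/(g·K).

T_f ≈ 49.6 °C

With ΣQ=0 the equilibrium temperature is the m·c-weighted mean:
T_f = (88.48×323 + 2282.3×39) / (88.48 + 2282.3)
    = 117588 / 2370.8 ≈ 49.60 °C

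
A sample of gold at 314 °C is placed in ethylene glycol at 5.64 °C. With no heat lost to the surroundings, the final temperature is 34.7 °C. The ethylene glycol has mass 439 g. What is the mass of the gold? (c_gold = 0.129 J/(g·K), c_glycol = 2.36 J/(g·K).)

|Q_gold| = |Q_glycol|:
m×0.129×(314 − 34.7) = 439×2.36×(34.7 − 5.64)
36.03 m = 30107  ⇒  m ≈ 835.6 g

m ≈ 836 g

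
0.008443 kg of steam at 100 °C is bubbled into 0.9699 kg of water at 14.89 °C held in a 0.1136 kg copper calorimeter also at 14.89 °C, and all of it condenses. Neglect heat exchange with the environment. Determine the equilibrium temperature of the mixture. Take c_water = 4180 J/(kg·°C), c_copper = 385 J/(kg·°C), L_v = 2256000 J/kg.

T_f ≈ 20.2 °C

Sum of m c ΔT and latent-heat terms is zero:
condense steam: −0.008443·2256000 = −19047
  condensate cools 100→T: 0.008443·4180·(T − 100) = 35.29(T − 100)
  original water: 4054.2(T − 14.89)
  cup: 43.74(T − 14.89)
4133.2 T = 19047 + 3529.2 + 61018 = 83595
T ≈ 20.23 °C, under the boiling point, so the assumption holds.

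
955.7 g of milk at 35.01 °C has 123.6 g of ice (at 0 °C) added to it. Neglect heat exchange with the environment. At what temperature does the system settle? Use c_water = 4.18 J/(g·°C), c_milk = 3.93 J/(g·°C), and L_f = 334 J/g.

Energy conservation, ΣQ = 0:
latent heat to melt: 123.6·334 = 41282
  warm the meltwater: 516.65 T
  milk: 3755.9(T − 35.01)
4272.5 T = 131494 − 41282 = 90212
T ≈ 21.11 °C — above 0 °C, consistent with complete melting.

T_f ≈ 21.1 °C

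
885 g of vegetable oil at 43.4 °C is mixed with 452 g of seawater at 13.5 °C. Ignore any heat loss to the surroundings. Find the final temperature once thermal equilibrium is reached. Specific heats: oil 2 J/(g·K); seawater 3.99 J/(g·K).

T_f ≈ 28.3 °C

Energy conservation, ΣQ = 0:
885·2·(T − 43.4) + 452·3.99·(T − 13.5) = 0
1770(T − 43.4) + 1803.5(T − 13.5) = 0
3573.5 T = 101165
T = 101165 / 3573.5 = 28.3 °C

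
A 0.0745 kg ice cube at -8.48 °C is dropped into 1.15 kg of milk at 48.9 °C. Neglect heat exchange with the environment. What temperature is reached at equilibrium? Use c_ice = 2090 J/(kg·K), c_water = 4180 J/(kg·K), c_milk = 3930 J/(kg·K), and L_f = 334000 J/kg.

Conservation of energy gives ΣQ = 0:
warm ice to 0 °C: 0.0745×2090×(0 − (-8.48)) = 1320.4; latent heat to melt: 0.0745×334000 = 24883; warm the meltwater: 311.41 T; milk: 4519.5(T − 48.9)
4830.9 T = 221004 − 26203 = 194800
T ≈ 40.32 °C. Since T > 0 °C, the all-ice-melts assumption holds.

T_f ≈ 40.3 °C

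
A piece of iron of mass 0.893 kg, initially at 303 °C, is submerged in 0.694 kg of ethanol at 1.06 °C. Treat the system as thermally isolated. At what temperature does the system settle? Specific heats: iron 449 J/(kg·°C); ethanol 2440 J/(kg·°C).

T_f ≈ 58.9 °C

T_f = Σ m_i c_i T_i / Σ m_i c_i:
T_f = (400.96*303 + 1693.4*1.06) / (400.96 + 1693.4)
    = 123285 / 2094.3 ≈ 58.87 °C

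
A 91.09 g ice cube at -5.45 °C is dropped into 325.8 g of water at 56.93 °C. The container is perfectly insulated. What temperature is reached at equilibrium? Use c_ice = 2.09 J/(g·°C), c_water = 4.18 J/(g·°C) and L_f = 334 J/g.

T_f ≈ 26.4 °C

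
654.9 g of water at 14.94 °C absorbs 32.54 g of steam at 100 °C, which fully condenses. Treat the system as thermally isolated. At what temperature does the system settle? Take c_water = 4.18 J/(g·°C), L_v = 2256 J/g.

T_f ≈ 44.5 °C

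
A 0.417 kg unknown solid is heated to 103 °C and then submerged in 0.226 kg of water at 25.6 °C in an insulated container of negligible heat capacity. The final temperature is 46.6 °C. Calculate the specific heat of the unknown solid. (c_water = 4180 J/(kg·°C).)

c ≈ 844 J/(kg·°C)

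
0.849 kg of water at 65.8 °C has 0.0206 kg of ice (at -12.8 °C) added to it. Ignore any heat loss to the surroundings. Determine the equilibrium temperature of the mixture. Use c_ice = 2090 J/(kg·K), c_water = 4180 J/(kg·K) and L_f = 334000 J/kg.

T_f ≈ 62.2 °C

Energy balance with sensible and latent terms:
warm ice to 0 °C: 0.0206·2090·(0 − (-12.8)) = 551.09
  fusion: m_ice L_f = 0.0206·334000 = 6880.4
  warm the meltwater: 86.11 T
  water cools: 0.849·4180·(T − 65.8) = 3548.8(T − 65.8)
3634.9 T = 233512 − 7431.5 = 226081
T ≈ 62.20 °C. Since T > 0 °C, the all-ice-melts assumption holds.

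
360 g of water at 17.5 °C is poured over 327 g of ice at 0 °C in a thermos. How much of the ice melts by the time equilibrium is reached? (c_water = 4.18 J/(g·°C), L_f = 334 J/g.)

Heat available from the water dropping to 0 °C: 360·4.18·17.5 = 26334 J.
Fully melting the ice requires m_ice L_f = 327·334 = 109218 J.
Since 26334 < 109218 J, not all the ice melts; equilibrium is at 0 °C.
m_melt = 26334 / L_f = 78.84 g.

m_melted ≈ 78.8 g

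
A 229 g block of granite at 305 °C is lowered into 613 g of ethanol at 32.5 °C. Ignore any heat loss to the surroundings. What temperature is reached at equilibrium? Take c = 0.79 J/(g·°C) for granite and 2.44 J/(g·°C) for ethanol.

T_f ≈ 61.9 °C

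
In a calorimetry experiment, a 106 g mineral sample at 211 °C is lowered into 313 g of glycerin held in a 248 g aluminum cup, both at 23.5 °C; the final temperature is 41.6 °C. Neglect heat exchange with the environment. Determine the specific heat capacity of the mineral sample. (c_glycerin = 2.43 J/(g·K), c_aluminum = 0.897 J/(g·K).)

c ≈ 0.991 J/(g·K)

Energy conservation, ΣQ = 0:
106·c·(41.6 − 211) + 313·2.43·(41.6 − 23.5) + 248·0.897·(41.6 − 23.5) = 0
-17956 c = -17793
c = -17793/-17956 ≈ 0.9909 J/(g·K)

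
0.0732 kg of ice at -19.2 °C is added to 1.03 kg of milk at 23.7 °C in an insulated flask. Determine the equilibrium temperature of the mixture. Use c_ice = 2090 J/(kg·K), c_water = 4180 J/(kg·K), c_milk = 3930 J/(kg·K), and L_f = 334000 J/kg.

T_f ≈ 15.7 °C

Let T be the final temperature. ΣQ_i = 0:
ice -19.2→0 °C: 0.0732×2090×19.2 = 2937.4; melt ice: 0.0732×334000 = 24449; meltwater 0→T: 0.0732×4180×T = 305.98 T; milk cools: 1.03×3930×(T − 23.7) = 4047.9(T − 23.7)
4353.9 T = 95935 − 27386 = 68549
T ≈ 15.74 °C (positive, so assuming full melt was valid).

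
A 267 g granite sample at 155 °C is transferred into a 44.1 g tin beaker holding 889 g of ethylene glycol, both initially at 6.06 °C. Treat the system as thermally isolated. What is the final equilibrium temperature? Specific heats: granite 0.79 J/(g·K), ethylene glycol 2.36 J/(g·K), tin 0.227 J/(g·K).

T_f ≈ 19.6 °C

Energy conservation, ΣQ = 0:
267·0.79·(T − 155) + 889·2.36·(T − 6.06) + 44.1·0.227·(T − 6.06) = 0
210.93(T − 155) + 2098(T − 6.06) + 10.01(T − 6.06) = 0
(210.93 + 2098 + 10.01) T = 210.93·155 + 2098·6.06 + 10.01·6.06
T = 45469/2319 ≈ 19.61 °C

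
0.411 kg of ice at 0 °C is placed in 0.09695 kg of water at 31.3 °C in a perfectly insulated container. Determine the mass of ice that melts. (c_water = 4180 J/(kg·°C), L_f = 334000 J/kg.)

m_melted ≈ 0.038 kg

Water can give up m c ΔT = 0.09695×4180×31.3 = 12684 J before reaching 0 °C.
Fully melting the ice requires m_ice L_f = 0.411×334000 = 137274 J.
12684 J < 137274 J, so only part of the ice melts and the system sits at 0 °C.
Mass melted = 12684/334000 ≈ 0.03798 kg.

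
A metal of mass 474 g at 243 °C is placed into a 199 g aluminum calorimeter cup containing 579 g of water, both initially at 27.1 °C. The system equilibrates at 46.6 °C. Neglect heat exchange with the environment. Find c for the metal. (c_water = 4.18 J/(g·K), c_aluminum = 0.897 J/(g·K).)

c ≈ 0.544 J/(g·K)

Taking heat into each body as positive, Σ m c ΔT = 0:
474·c·(46.6 − 243) + 579·4.18·(46.6 − 27.1) + 199·0.897·(46.6 − 27.1) = 0
-93094 c = -50675
c = -50675/-93094 ≈ 0.5443 J/(g·K)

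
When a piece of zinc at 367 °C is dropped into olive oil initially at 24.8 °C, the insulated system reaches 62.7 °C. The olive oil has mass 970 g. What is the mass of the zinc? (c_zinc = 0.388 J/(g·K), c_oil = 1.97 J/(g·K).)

Heat gained plus heat lost sum to zero:
m·0.388·(62.7 − 367) + 970·1.97·(62.7 − 24.8) = 0
-118.07 m = -72423
m = -72423/-118.07 ≈ 613.4 g

m ≈ 613 g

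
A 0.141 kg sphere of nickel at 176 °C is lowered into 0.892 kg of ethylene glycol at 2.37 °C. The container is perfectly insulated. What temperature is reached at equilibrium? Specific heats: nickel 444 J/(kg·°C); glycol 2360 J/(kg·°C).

T_f = Σ m_i c_i T_i / Σ m_i c_i:
T_f = (62.6×176 + 2105.1×2.37) / (62.6 + 2105.1)
    = 16007 / 2167.7 ≈ 7.38 °C

T_f ≈ 7.4 °C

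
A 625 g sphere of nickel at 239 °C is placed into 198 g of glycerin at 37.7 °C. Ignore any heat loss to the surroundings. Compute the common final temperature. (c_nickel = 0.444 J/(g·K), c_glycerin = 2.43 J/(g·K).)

T_f ≈ 111.3 °C

|Q_nickel| = |Q_glycerin|:
625*0.444*(239 − T) = 198*2.43*(T − 37.7)
277.5(239 − T) = 481.14(T − 37.7)
758.64 T = 84461  ⇒  T ≈ 111.33 °C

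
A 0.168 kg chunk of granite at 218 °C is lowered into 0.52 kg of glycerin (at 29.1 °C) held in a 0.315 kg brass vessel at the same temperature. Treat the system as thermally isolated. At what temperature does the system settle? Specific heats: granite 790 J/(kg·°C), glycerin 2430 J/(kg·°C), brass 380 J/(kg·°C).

T_f ≈ 45.6 °C

Setting the total heat transfer to zero:
0.168·790·(T − 218) + 0.52·2430·(T − 29.1) + 0.315·380·(T − 29.1) = 0
132.72(T − 218) + 1263.6(T − 29.1) + 119.7(T − 29.1) = 0
(132.72 + 1263.6 + 119.7) T = 132.72·218 + 1263.6·29.1 + 119.7·29.1
T ≈ 45.64 °C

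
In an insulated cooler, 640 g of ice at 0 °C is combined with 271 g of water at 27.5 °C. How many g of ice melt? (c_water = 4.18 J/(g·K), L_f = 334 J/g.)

m_melted ≈ 93.3 g

Water can give up m c ΔT = 271·4.18·27.5 = 31151 J before reaching 0 °C.
To melt every bit of ice: 640·334 = 213760 J.
31151 J < 213760 J, so only part of the ice melts and the system sits at 0 °C.
m_melt = 31151 / L_f = 93.27 g.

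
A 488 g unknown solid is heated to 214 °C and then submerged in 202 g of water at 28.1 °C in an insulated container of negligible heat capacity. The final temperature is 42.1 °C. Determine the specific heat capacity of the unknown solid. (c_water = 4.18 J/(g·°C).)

c ≈ 0.141 J/(g·°C)

m_s c (T_s − T_f) = m_water c_water (T_f − T_0):
488×c×(214 − 42.1) = 202×4.18×(42.1 − 28.1)
83887 c = 11821  ⇒  c ≈ 0.1409 J/(g·°C)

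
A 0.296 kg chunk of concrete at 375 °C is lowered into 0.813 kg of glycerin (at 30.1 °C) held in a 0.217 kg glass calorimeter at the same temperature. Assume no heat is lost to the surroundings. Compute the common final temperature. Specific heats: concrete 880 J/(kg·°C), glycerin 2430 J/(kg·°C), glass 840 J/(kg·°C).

Let T be the final temperature. ΣQ_i = 0:
0.296×880×(T − 375) + 0.813×2430×(T − 30.1) + 0.217×840×(T − 30.1) = 0
260.48(T − 375) + 1975.6(T − 30.1) + 182.28(T − 30.1) = 0
2418.3 T = 162632
T ≈ 67.25 °C

T_f ≈ 67.2 °C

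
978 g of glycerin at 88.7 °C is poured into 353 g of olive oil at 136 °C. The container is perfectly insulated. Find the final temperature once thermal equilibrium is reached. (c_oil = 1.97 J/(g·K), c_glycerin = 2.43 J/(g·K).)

T_f ≈ 99.4 °C

With ΣQ=0 the equilibrium temperature is the m·c-weighted mean:
T_f = (695.41*136 + 2376.5*88.7) / (695.41 + 2376.5)
    = 305375 / 3071.9 ≈ 99.41 °C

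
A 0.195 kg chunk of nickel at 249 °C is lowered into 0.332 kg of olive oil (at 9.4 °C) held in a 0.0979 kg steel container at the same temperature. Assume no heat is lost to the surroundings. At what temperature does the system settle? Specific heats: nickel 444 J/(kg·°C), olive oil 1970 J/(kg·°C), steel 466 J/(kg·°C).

T_f ≈ 35.8 °C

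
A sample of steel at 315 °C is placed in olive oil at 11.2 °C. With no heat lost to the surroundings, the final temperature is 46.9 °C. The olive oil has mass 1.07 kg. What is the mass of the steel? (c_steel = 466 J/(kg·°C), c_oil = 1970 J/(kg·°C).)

m ≈ 0.602 kg

Taking heat into each body as positive, Σ m c ΔT = 0:
m×466×(46.9 − 315) + 1.07×1970×(46.9 − 11.2) = 0
-124935 m = -75252
m = -75252/-124935 ≈ 0.6023 kg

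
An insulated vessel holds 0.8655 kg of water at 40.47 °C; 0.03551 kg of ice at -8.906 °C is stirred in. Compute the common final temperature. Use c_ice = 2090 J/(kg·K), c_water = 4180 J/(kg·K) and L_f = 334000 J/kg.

T_f ≈ 35.6 °C

Sum of m c ΔT and latent-heat terms is zero:
ice -8.906→0 °C: 0.03551·2090·8.906 = 660.97
  fusion: m_ice L_f = 0.03551·334000 = 11860
  warm the meltwater: 148.43 T
  water: 3617.8(T − 40.47)
3766.2 T = 146412 − 12521 = 133891
T ≈ 35.55 °C. Since T > 0 °C, the all-ice-melts assumption holds.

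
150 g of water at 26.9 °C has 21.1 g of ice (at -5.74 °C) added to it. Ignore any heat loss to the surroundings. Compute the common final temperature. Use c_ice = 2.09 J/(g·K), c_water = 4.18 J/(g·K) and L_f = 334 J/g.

Setting the total heat transfer to zero:
ice -5.74→0 °C: 21.1×2.09×5.74 = 253.13
  latent heat to melt: 21.1×334 = 7047.4
  meltwater 0→T: 21.1×4.18×T = 88.2 T
  water: 627(T − 26.9)
715.2 T = 16866 − 7300.5 = 9565.8
T ≈ 13.37 °C (positive, so assuming full melt was valid).

T_f ≈ 13.4 °C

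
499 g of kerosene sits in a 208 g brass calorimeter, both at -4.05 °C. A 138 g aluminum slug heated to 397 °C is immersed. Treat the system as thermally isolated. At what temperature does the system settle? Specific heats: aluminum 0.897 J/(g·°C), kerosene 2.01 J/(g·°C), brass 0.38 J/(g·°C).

T_f ≈ 37.1 °C

Taking heat into each body as positive, Σ m c ΔT = 0:
138·0.897·(T − 397) + 499·2.01·(T − (-4.05)) + 208·0.38·(T − (-4.05)) = 0
123.79(T − 397) + 1003(T − (-4.05)) + 79.04(T − (-4.05)) = 0
1205.8 T = 44761
T = 44761 / 1205.8 = 37.1 °C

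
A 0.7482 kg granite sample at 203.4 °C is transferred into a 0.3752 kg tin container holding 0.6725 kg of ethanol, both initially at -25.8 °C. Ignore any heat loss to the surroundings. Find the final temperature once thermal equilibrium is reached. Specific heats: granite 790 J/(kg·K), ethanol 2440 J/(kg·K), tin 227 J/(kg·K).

T_f ≈ 32.7 °C

Heat gained plus heat lost sum to zero:
0.7482×790×(T − 203.4) + 0.6725×2440×(T − (-25.8)) + 0.3752×227×(T − (-25.8)) = 0
591.08(T − 203.4) + 1640.9(T − (-25.8)) + 85.17(T − (-25.8)) = 0
(591.08 + 1640.9 + 85.17) T = 591.08×203.4 + 1640.9×(-25.8) + 85.17×(-25.8)
T ≈ 32.67 °C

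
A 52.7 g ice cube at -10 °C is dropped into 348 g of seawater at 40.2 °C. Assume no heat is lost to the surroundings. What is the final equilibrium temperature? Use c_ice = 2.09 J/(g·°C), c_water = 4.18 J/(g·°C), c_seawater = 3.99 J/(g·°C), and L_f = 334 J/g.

T_f ≈ 23.1 °C

Sum of m c ΔT and latent-heat terms is zero:
warm ice to 0 °C: 52.7·2.09·(0 − (-10)) = 1101.4
  melt ice: 52.7·334 = 17602
  meltwater 0→T: 52.7·4.18·T = 220.29 T
  seawater: 1388.5(T − 40.2)
1608.8 T = 55819 − 18703 = 37115
T ≈ 23.07 °C — above 0 °C, consistent with complete melting.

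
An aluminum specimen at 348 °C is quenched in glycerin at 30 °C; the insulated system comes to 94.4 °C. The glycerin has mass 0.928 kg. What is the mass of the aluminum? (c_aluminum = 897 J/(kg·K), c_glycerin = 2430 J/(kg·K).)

Let T be the final temperature. ΣQ_i = 0:
m×897×(94.4 − 348) + 0.928×2430×(94.4 − 30) = 0
-227479 m = -145225
m = -145225/-227479 ≈ 0.6384 kg

m ≈ 0.638 kg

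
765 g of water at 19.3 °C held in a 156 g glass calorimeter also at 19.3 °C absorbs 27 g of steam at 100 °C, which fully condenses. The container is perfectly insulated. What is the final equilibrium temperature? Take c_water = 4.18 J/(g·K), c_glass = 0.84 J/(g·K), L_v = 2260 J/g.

Energy balance with sensible and latent terms:
condense steam: −27·2260 = −61020
  condensate cools 100→T: 27·4.18·(T − 100) = 112.86(T − 100)
  original water: 3197.7(T − 19.3)
  cup: 131.04(T − 19.3)
3441.6 T = 61020 + 11286 + 64245 = 136551
T ≈ 39.68 °C (< 100 °C, so full condensation is consistent).

T_f ≈ 39.7 °C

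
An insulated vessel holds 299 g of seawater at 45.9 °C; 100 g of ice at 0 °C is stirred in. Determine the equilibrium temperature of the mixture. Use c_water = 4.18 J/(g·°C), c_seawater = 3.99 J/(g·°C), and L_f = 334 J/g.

Taking heat into each body as positive, Σ m c ΔT = 0:
latent heat to melt: 100·334 = 33400; warm the meltwater: 418 T; seawater: 1193(T − 45.9)
1611 T = 54759 − 33400 = 21359
T ≈ 13.26 °C — above 0 °C, consistent with complete melting.

T_f ≈ 13.3 °C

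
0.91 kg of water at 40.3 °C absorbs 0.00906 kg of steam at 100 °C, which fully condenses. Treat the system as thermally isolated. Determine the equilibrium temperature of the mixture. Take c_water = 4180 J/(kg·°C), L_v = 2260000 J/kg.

Heat gained plus heat lost sum to zero:
latent heat released on condensation: 0.00906×2260000 = 20476
  condensed water 100 °C→T: 37.87(T − 100)
  water warms: 0.91×4180×(T − 40.3) = 3803.8(T − 40.3)
3841.7 T = 20476 + 3787.1 + 153293 = 177556
T ≈ 46.22 °C (< 100 °C, so full condensation is consistent).

T_f ≈ 46.2 °C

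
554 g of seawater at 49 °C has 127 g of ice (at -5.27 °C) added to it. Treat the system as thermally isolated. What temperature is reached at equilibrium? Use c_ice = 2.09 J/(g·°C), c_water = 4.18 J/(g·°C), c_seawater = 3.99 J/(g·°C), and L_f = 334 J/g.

Setting the total heat transfer to zero:
ice -5.27→0 °C: 127·2.09·5.27 = 1398.8; melt ice: 127·334 = 42418; warm the meltwater: 530.86 T; seawater: 2210.5(T − 49)
2741.3 T = 108313 − 43817 = 64496
T ≈ 23.53 °C — above 0 °C, consistent with complete melting.

T_f ≈ 23.5 °C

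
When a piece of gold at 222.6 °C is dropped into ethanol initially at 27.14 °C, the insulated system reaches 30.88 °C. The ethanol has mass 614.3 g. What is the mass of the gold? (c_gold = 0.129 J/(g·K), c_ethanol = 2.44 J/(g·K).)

m ≈ 227 g

Heat gained plus heat lost sum to zero:
m×0.129×(30.88 − 222.6) + 614.3×2.44×(30.88 − 27.14) = 0
-24.73 m = -5605.9
m = -5605.9/-24.73 ≈ 226.7 g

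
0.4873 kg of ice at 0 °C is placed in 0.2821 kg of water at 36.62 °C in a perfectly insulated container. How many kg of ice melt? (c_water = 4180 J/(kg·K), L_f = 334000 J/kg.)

m_melted ≈ 0.129 kg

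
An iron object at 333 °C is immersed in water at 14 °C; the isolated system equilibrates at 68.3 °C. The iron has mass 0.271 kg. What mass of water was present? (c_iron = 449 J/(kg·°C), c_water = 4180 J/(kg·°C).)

Conservation of energy gives ΣQ = 0:
0.271·449·(68.3 − 333) + m·4180·(68.3 − 14) = 0
226974 m = 32208
m = 32208/226974 ≈ 0.1419 kg

m ≈ 0.142 kg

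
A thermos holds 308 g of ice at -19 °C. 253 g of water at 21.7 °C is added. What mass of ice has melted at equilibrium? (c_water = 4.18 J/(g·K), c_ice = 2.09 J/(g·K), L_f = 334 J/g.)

m_melted ≈ 32.1 g

Cooling the water to 0 °C releases 253×4.18×21.7 = 22949 J.
Warming the ice to 0 °C takes 308×2.09×19 = 12231 J, leaving 10718 J for melting.
Fully melting the ice requires m_ice L_f = 308×334 = 102872 J.
Since 10718 < 102872 J, not all the ice melts; equilibrium is at 0 °C.
m_melted×334 = 10718  ⇒  m_melted ≈ 32.09 g.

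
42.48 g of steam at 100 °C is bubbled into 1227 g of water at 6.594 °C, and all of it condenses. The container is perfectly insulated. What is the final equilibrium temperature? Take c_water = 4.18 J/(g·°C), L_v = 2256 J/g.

T_f ≈ 27.8 °C

Energy balance with sensible and latent terms:
latent heat released on condensation: 42.48·2256 = 95835; condensate cools 100→T: 42.48·4.18·(T − 100) = 177.57(T − 100); water warms: 1227·4.18·(T − 6.594) = 5128.9(T − 6.594)
5306.4 T = 95835 + 17757 + 33820 = 147411
T ≈ 27.78 °C (< 100 °C, so full condensation is consistent).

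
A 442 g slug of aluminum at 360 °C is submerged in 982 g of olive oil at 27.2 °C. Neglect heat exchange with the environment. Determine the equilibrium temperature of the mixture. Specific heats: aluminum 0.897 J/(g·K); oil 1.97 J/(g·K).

T_f ≈ 83.8 °C

Taking heat into each body as positive, Σ m c ΔT = 0:
442·0.897·(T − 360) + 982·1.97·(T − 27.2) = 0
(396.47 + 1934.5) T = 396.47·360 + 1934.5·27.2
T = 195350/2331 ≈ 83.80 °C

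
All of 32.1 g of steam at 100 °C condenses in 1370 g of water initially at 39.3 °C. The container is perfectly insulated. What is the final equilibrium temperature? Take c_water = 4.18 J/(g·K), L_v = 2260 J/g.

T_f ≈ 53.1 °C

Conservation of energy gives ΣQ = 0:
condense steam: −32.1·2260 = −72546
  condensed water 100 °C→T: 134.18(T − 100)
  original water: 5726.6(T − 39.3)
5860.8 T = 72546 + 13418 + 225055 = 311019
T ≈ 53.07 °C, under the boiling point, so the assumption holds.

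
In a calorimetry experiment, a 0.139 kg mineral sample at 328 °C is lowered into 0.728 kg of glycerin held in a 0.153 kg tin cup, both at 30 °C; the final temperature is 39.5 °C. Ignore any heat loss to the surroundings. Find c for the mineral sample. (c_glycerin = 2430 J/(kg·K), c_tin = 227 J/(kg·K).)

Net heat exchanged in the isolated system is zero:
0.139×c×(39.5 − 328) + 0.728×2430×(39.5 − 30) + 0.153×227×(39.5 − 30) = 0
-40.1 c = -17136
c = -17136/-40.1 ≈ 427.3 J/(kg·K)

c ≈ 427 J/(kg·K)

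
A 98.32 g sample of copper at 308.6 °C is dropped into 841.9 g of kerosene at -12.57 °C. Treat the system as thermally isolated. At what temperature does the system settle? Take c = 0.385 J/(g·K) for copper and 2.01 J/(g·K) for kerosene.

T_f ≈ -5.5 °C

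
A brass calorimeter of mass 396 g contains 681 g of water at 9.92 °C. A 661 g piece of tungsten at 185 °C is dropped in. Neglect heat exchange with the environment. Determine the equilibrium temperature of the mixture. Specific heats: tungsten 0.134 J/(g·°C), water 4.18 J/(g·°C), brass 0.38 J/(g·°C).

T_f ≈ 14.9 °C

Conservation of energy gives ΣQ = 0:
661×0.134×(T − 185) + 681×4.18×(T − 9.92) + 396×0.38×(T − 9.92) = 0
88.57(T − 185) + 2846.6(T − 9.92) + 150.48(T − 9.92) = 0
3085.6 T = 46117
T ≈ 14.95 °C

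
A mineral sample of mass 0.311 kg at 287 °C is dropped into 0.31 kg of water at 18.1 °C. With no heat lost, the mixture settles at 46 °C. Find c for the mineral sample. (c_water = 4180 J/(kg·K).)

Net heat exchanged in the isolated system is zero:
0.311·c·(46 − 287) + 0.31·4180·(46 − 18.1) = 0
-74.95 c = -36153
c = -36153/-74.95 ≈ 482.4 J/(kg·K)

c ≈ 482 J/(kg·K)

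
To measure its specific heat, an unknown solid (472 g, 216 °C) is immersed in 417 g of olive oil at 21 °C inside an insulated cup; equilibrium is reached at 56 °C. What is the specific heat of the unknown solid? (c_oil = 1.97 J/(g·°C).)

c ≈ 0.381 J/(g·°C)

Heat lost by the unknown solid = heat gained by the oil:
472×c×(216 − 56) = 417×1.97×(56 − 21)
75520 c = 28752  ⇒  c ≈ 0.3807 J/(g·°C)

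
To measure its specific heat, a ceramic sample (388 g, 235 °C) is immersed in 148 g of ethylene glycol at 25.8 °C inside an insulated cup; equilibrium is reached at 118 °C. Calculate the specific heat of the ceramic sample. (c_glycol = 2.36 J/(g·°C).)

c ≈ 0.709 J/(g·°C)

m_s c (T_s − T_f) = m_glycol c_glycol (T_f − T_0):
388×c×(235 − 118) = 148×2.36×(118 − 25.8)
45396 c = 32204  ⇒  c ≈ 0.7094 J/(g·°C)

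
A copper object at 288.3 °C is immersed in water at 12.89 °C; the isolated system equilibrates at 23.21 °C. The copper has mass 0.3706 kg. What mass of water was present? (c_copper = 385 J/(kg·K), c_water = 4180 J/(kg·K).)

Heat lost by the copper = heat gained by the water:
0.3706×385×(288.3 − 23.21) = m×4180×(23.21 − 12.89)
43138 m = 37823  ⇒  m ≈ 0.8768 kg

m ≈ 0.877 kg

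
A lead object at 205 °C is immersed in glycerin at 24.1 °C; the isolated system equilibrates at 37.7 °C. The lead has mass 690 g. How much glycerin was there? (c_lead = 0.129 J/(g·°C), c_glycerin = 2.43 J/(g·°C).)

|Q_lead| = |Q_glycerin|:
690·0.129·(205 − 37.7) = m·2.43·(37.7 − 24.1)
33.05 m = 14891  ⇒  m ≈ 450.6 g

m ≈ 451 g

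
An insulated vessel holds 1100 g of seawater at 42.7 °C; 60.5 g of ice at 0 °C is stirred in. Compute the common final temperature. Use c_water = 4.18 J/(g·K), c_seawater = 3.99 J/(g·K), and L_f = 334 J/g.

T_f ≈ 36.0 °C

Net heat exchanged in the isolated system is zero:
melt ice: 60.5·334 = 20207
  meltwater 0→T: 60.5·4.18·T = 252.89 T
  seawater: 4389(T − 42.7)
4641.9 T = 187410 − 20207 = 167203
T ≈ 36.02 °C. Since T > 0 °C, the all-ice-melts assumption holds.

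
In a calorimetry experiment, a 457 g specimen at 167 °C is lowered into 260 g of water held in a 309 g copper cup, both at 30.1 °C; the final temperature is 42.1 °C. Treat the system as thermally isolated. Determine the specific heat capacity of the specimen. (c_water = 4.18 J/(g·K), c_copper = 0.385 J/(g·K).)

c ≈ 0.253 J/(g·K)

Heat gained plus heat lost sum to zero:
457·c·(42.1 − 167) + 260·4.18·(42.1 − 30.1) + 309·0.385·(42.1 − 30.1) = 0
-57079 c = -14469
c = -14469/-57079 ≈ 0.2535 J/(g·K)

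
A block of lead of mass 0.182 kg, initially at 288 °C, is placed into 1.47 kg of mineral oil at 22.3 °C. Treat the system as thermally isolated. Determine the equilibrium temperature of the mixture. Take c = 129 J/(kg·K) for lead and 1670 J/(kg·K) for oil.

T_f ≈ 24.8 °C

T_f is the heat-capacity-weighted average of the initial temperatures:
T_f = (23.48×288 + 2454.9×22.3) / (23.48 + 2454.9)
    = 61506 / 2478.4 ≈ 24.82 °C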